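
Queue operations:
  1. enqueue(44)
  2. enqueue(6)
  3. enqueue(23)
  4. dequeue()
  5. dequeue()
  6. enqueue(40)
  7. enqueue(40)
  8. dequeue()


enqueue(44) -> [44]
enqueue(6) -> [44, 6]
enqueue(23) -> [44, 6, 23]
dequeue()->44, [6, 23]
dequeue()->6, [23]
enqueue(40) -> [23, 40]
enqueue(40) -> [23, 40, 40]
dequeue()->23, [40, 40]

Final queue: [40, 40]


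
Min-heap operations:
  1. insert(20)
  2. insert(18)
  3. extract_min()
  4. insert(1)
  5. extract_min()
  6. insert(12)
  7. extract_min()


insert(20) -> [20]
insert(18) -> [18, 20]
extract_min()->18, [20]
insert(1) -> [1, 20]
extract_min()->1, [20]
insert(12) -> [12, 20]
extract_min()->12, [20]

Final heap: [20]


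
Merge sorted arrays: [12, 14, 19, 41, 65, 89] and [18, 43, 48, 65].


Take 12 from A
Take 14 from A
Take 18 from B
Take 19 from A
Take 41 from A
Take 43 from B
Take 48 from B
Take 65 from A
Take 65 from B

Merged: [12, 14, 18, 19, 41, 43, 48, 65, 65, 89]


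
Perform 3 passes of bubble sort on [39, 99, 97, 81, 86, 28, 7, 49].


Initial: [39, 99, 97, 81, 86, 28, 7, 49]
Pass 1: [39, 97, 81, 86, 28, 7, 49, 99] (6 swaps)
Pass 2: [39, 81, 86, 28, 7, 49, 97, 99] (5 swaps)
Pass 3: [39, 81, 28, 7, 49, 86, 97, 99] (3 swaps)

After 3 passes: [39, 81, 28, 7, 49, 86, 97, 99]


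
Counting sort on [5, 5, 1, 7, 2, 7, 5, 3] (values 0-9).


Input: [5, 5, 1, 7, 2, 7, 5, 3]
Counts: [0, 1, 1, 1, 0, 3, 0, 2, 0, 0]

Sorted: [1, 2, 3, 5, 5, 5, 7, 7]


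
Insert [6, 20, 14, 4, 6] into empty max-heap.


Insert 6: [6]
Insert 20: [20, 6]
Insert 14: [20, 6, 14]
Insert 4: [20, 6, 14, 4]
Insert 6: [20, 6, 14, 4, 6]

Final heap: [20, 6, 14, 4, 6]


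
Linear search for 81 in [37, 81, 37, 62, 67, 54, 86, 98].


i=0: 37!=81
i=1: 81==81 found!

Found at 1, 2 comps


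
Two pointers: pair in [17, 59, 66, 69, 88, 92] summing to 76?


lo=0(17)+hi=5(92)=109
lo=0(17)+hi=4(88)=105
lo=0(17)+hi=3(69)=86
lo=0(17)+hi=2(66)=83
lo=0(17)+hi=1(59)=76

Yes: 17+59=76


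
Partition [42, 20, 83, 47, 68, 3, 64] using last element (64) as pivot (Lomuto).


Pivot: 64
  42 <= 64: advance i (no swap)
  20 <= 64: advance i (no swap)
  47 <= 64: swap -> [42, 20, 47, 83, 68, 3, 64]
  3 <= 64: swap -> [42, 20, 47, 3, 68, 83, 64]
Place pivot at 4: [42, 20, 47, 3, 64, 83, 68]

Partitioned: [42, 20, 47, 3, 64, 83, 68]


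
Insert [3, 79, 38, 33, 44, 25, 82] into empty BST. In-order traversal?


Insert 3: root
Insert 79: R from 3
Insert 38: R from 3 -> L from 79
Insert 33: R from 3 -> L from 79 -> L from 38
Insert 44: R from 3 -> L from 79 -> R from 38
Insert 25: R from 3 -> L from 79 -> L from 38 -> L from 33
Insert 82: R from 3 -> R from 79

In-order: [3, 25, 33, 38, 44, 79, 82]


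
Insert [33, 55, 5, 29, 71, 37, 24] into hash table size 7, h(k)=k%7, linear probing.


Insert 33: h=5 -> slot 5
Insert 55: h=6 -> slot 6
Insert 5: h=5, 2 probes -> slot 0
Insert 29: h=1 -> slot 1
Insert 71: h=1, 1 probes -> slot 2
Insert 37: h=2, 1 probes -> slot 3
Insert 24: h=3, 1 probes -> slot 4

Table: [5, 29, 71, 37, 24, 33, 55]


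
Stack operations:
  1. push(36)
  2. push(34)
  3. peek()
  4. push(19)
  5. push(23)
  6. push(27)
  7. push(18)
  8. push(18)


push(36) -> [36]
push(34) -> [36, 34]
peek()->34
push(19) -> [36, 34, 19]
push(23) -> [36, 34, 19, 23]
push(27) -> [36, 34, 19, 23, 27]
push(18) -> [36, 34, 19, 23, 27, 18]
push(18) -> [36, 34, 19, 23, 27, 18, 18]

Final stack: [36, 34, 19, 23, 27, 18, 18]


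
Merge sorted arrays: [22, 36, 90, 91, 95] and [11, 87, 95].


Take 11 from B
Take 22 from A
Take 36 from A
Take 87 from B
Take 90 from A
Take 91 from A
Take 95 from A

Merged: [11, 22, 36, 87, 90, 91, 95, 95]


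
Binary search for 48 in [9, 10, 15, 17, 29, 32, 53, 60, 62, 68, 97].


Step 1: lo=0, hi=10, mid=5, val=32
Step 2: lo=6, hi=10, mid=8, val=62
Step 3: lo=6, hi=7, mid=6, val=53

Not found


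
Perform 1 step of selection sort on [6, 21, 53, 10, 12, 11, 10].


Initial: [6, 21, 53, 10, 12, 11, 10]
Step 1: min=6 at 0
  Swap: [6, 21, 53, 10, 12, 11, 10]

After 1 step: [6, 21, 53, 10, 12, 11, 10]


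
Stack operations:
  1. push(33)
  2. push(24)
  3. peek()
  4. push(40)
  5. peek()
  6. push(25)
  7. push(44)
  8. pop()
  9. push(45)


push(33) -> [33]
push(24) -> [33, 24]
peek()->24
push(40) -> [33, 24, 40]
peek()->40
push(25) -> [33, 24, 40, 25]
push(44) -> [33, 24, 40, 25, 44]
pop()->44, [33, 24, 40, 25]
push(45) -> [33, 24, 40, 25, 45]

Final stack: [33, 24, 40, 25, 45]


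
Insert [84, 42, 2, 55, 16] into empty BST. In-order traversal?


Insert 84: root
Insert 42: L from 84
Insert 2: L from 84 -> L from 42
Insert 55: L from 84 -> R from 42
Insert 16: L from 84 -> L from 42 -> R from 2

In-order: [2, 16, 42, 55, 84]


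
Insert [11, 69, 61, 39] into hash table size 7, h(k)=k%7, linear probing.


Insert 11: h=4 -> slot 4
Insert 69: h=6 -> slot 6
Insert 61: h=5 -> slot 5
Insert 39: h=4, 3 probes -> slot 0

Table: [39, None, None, None, 11, 61, 69]


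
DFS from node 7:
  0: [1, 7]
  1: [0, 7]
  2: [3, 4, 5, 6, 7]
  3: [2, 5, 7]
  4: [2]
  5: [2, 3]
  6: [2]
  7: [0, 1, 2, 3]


Visit 7, push [3, 2, 1, 0]
Visit 0, push [1]
Visit 1, push []
Visit 2, push [6, 5, 4, 3]
Visit 3, push [5]
Visit 5, push []
Visit 4, push []
Visit 6, push []

DFS order: [7, 0, 1, 2, 3, 5, 4, 6]


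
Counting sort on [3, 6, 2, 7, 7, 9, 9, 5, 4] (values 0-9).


Input: [3, 6, 2, 7, 7, 9, 9, 5, 4]
Counts: [0, 0, 1, 1, 1, 1, 1, 2, 0, 2]

Sorted: [2, 3, 4, 5, 6, 7, 7, 9, 9]


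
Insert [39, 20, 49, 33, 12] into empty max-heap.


Insert 39: [39]
Insert 20: [39, 20]
Insert 49: [49, 20, 39]
Insert 33: [49, 33, 39, 20]
Insert 12: [49, 33, 39, 20, 12]

Final heap: [49, 33, 39, 20, 12]


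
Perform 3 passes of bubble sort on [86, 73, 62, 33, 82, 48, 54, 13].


Initial: [86, 73, 62, 33, 82, 48, 54, 13]
Pass 1: [73, 62, 33, 82, 48, 54, 13, 86] (7 swaps)
Pass 2: [62, 33, 73, 48, 54, 13, 82, 86] (5 swaps)
Pass 3: [33, 62, 48, 54, 13, 73, 82, 86] (4 swaps)

After 3 passes: [33, 62, 48, 54, 13, 73, 82, 86]


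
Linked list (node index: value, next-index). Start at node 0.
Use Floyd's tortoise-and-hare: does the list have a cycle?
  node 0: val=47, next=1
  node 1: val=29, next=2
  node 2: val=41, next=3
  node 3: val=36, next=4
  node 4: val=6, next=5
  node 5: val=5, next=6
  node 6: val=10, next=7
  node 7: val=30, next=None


Floyd's tortoise (slow, +1) and hare (fast, +2):
  init: slow=0, fast=0
  step 1: slow=1, fast=2
  step 2: slow=2, fast=4
  step 3: slow=3, fast=6
  step 4: fast 6->7->None, no cycle

Cycle: no


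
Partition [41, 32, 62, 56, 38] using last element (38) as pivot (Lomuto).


Pivot: 38
  32 <= 38: swap -> [32, 41, 62, 56, 38]
Place pivot at 1: [32, 38, 62, 56, 41]

Partitioned: [32, 38, 62, 56, 41]


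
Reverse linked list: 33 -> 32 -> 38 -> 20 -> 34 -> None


Step 1: curr=33, set curr.next=prev(None) | reversed so far: 33
Step 2: curr=32, set curr.next=prev(33) | reversed so far: 32 -> 33
Step 3: curr=38, set curr.next=prev(32) | reversed so far: 38 -> 32 -> 33
Step 4: curr=20, set curr.next=prev(38) | reversed so far: 20 -> 38 -> 32 -> 33
Step 5: curr=34, set curr.next=prev(20) | reversed so far: 34 -> 20 -> 38 -> 32 -> 33

34 -> 20 -> 38 -> 32 -> 33 -> None


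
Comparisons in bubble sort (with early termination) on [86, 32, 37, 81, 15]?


Algorithm: bubble sort (with early termination)
Input: [86, 32, 37, 81, 15]
Sorted: [15, 32, 37, 81, 86]

10


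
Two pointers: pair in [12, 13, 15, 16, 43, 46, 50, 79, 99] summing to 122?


lo=0(12)+hi=8(99)=111
lo=1(13)+hi=8(99)=112
lo=2(15)+hi=8(99)=114
lo=3(16)+hi=8(99)=115
lo=4(43)+hi=8(99)=142
lo=4(43)+hi=7(79)=122

Yes: 43+79=122


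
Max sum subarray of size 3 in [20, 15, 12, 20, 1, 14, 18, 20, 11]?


[0:3]: 47
[1:4]: 47
[2:5]: 33
[3:6]: 35
[4:7]: 33
[5:8]: 52
[6:9]: 49

Max: 52 at [5:8]


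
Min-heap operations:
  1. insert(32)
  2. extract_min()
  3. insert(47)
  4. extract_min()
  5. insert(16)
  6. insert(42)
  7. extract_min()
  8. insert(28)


insert(32) -> [32]
extract_min()->32, []
insert(47) -> [47]
extract_min()->47, []
insert(16) -> [16]
insert(42) -> [16, 42]
extract_min()->16, [42]
insert(28) -> [28, 42]

Final heap: [28, 42]


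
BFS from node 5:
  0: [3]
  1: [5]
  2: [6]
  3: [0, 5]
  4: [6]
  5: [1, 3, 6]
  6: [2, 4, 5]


Visit 5, enqueue [1, 3, 6]
Visit 1, enqueue []
Visit 3, enqueue [0]
Visit 6, enqueue [2, 4]
Visit 0, enqueue []
Visit 2, enqueue []
Visit 4, enqueue []

BFS order: [5, 1, 3, 6, 0, 2, 4]


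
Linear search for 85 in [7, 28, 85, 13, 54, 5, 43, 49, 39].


i=0: 7!=85
i=1: 28!=85
i=2: 85==85 found!

Found at 2, 3 comps


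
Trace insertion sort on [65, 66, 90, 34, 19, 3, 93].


Initial: [65, 66, 90, 34, 19, 3, 93]
Insert 66: [65, 66, 90, 34, 19, 3, 93]
Insert 90: [65, 66, 90, 34, 19, 3, 93]
Insert 34: [34, 65, 66, 90, 19, 3, 93]
Insert 19: [19, 34, 65, 66, 90, 3, 93]
Insert 3: [3, 19, 34, 65, 66, 90, 93]
Insert 93: [3, 19, 34, 65, 66, 90, 93]

Sorted: [3, 19, 34, 65, 66, 90, 93]


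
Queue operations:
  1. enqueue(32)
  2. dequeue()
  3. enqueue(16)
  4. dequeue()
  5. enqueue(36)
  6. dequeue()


enqueue(32) -> [32]
dequeue()->32, []
enqueue(16) -> [16]
dequeue()->16, []
enqueue(36) -> [36]
dequeue()->36, []

Final queue: []


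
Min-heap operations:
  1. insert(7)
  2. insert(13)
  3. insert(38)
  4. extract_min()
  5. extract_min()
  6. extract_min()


insert(7) -> [7]
insert(13) -> [7, 13]
insert(38) -> [7, 13, 38]
extract_min()->7, [13, 38]
extract_min()->13, [38]
extract_min()->38, []

Final heap: []


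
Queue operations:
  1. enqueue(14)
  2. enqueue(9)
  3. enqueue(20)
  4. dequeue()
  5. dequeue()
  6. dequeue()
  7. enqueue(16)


enqueue(14) -> [14]
enqueue(9) -> [14, 9]
enqueue(20) -> [14, 9, 20]
dequeue()->14, [9, 20]
dequeue()->9, [20]
dequeue()->20, []
enqueue(16) -> [16]

Final queue: [16]


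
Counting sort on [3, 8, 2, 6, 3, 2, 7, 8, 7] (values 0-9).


Input: [3, 8, 2, 6, 3, 2, 7, 8, 7]
Counts: [0, 0, 2, 2, 0, 0, 1, 2, 2, 0]

Sorted: [2, 2, 3, 3, 6, 7, 7, 8, 8]


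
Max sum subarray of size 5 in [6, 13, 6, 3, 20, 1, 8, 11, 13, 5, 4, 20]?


[0:5]: 48
[1:6]: 43
[2:7]: 38
[3:8]: 43
[4:9]: 53
[5:10]: 38
[6:11]: 41
[7:12]: 53

Max: 53 at [4:9]


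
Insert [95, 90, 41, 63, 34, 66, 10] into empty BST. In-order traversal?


Insert 95: root
Insert 90: L from 95
Insert 41: L from 95 -> L from 90
Insert 63: L from 95 -> L from 90 -> R from 41
Insert 34: L from 95 -> L from 90 -> L from 41
Insert 66: L from 95 -> L from 90 -> R from 41 -> R from 63
Insert 10: L from 95 -> L from 90 -> L from 41 -> L from 34

In-order: [10, 34, 41, 63, 66, 90, 95]


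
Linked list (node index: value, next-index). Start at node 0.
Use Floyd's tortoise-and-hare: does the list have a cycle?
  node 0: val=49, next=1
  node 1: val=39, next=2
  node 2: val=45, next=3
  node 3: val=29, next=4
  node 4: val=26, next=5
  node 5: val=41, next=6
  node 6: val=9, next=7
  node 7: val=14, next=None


Floyd's tortoise (slow, +1) and hare (fast, +2):
  init: slow=0, fast=0
  step 1: slow=1, fast=2
  step 2: slow=2, fast=4
  step 3: slow=3, fast=6
  step 4: fast 6->7->None, no cycle

Cycle: no


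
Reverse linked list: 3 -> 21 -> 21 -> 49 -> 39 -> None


Step 1: curr=3, set curr.next=prev(None) | reversed so far: 3
Step 2: curr=21, set curr.next=prev(3) | reversed so far: 21 -> 3
Step 3: curr=21, set curr.next=prev(21) | reversed so far: 21 -> 21 -> 3
Step 4: curr=49, set curr.next=prev(21) | reversed so far: 49 -> 21 -> 21 -> 3
Step 5: curr=39, set curr.next=prev(49) | reversed so far: 39 -> 49 -> 21 -> 21 -> 3

39 -> 49 -> 21 -> 21 -> 3 -> None


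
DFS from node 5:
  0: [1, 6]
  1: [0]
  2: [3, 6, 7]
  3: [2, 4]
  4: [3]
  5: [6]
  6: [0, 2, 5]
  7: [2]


Visit 5, push [6]
Visit 6, push [2, 0]
Visit 0, push [1]
Visit 1, push []
Visit 2, push [7, 3]
Visit 3, push [4]
Visit 4, push []
Visit 7, push []

DFS order: [5, 6, 0, 1, 2, 3, 4, 7]


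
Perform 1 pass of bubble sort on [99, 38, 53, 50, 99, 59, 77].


Initial: [99, 38, 53, 50, 99, 59, 77]
Pass 1: [38, 53, 50, 99, 59, 77, 99] (5 swaps)

After 1 pass: [38, 53, 50, 99, 59, 77, 99]


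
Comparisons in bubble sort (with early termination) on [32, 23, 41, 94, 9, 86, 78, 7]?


Algorithm: bubble sort (with early termination)
Input: [32, 23, 41, 94, 9, 86, 78, 7]
Sorted: [7, 9, 23, 32, 41, 78, 86, 94]

28


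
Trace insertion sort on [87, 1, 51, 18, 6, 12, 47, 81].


Initial: [87, 1, 51, 18, 6, 12, 47, 81]
Insert 1: [1, 87, 51, 18, 6, 12, 47, 81]
Insert 51: [1, 51, 87, 18, 6, 12, 47, 81]
Insert 18: [1, 18, 51, 87, 6, 12, 47, 81]
Insert 6: [1, 6, 18, 51, 87, 12, 47, 81]
Insert 12: [1, 6, 12, 18, 51, 87, 47, 81]
Insert 47: [1, 6, 12, 18, 47, 51, 87, 81]
Insert 81: [1, 6, 12, 18, 47, 51, 81, 87]

Sorted: [1, 6, 12, 18, 47, 51, 81, 87]


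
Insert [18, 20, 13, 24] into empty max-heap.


Insert 18: [18]
Insert 20: [20, 18]
Insert 13: [20, 18, 13]
Insert 24: [24, 20, 13, 18]

Final heap: [24, 20, 13, 18]


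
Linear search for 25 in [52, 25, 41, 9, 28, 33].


i=0: 52!=25
i=1: 25==25 found!

Found at 1, 2 comps


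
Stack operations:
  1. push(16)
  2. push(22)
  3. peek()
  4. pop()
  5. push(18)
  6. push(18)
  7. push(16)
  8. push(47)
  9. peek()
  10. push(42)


push(16) -> [16]
push(22) -> [16, 22]
peek()->22
pop()->22, [16]
push(18) -> [16, 18]
push(18) -> [16, 18, 18]
push(16) -> [16, 18, 18, 16]
push(47) -> [16, 18, 18, 16, 47]
peek()->47
push(42) -> [16, 18, 18, 16, 47, 42]

Final stack: [16, 18, 18, 16, 47, 42]


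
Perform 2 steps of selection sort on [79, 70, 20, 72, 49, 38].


Initial: [79, 70, 20, 72, 49, 38]
Step 1: min=20 at 2
  Swap: [20, 70, 79, 72, 49, 38]
Step 2: min=38 at 5
  Swap: [20, 38, 79, 72, 49, 70]

After 2 steps: [20, 38, 79, 72, 49, 70]


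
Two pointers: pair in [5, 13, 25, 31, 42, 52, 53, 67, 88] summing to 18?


lo=0(5)+hi=8(88)=93
lo=0(5)+hi=7(67)=72
lo=0(5)+hi=6(53)=58
lo=0(5)+hi=5(52)=57
lo=0(5)+hi=4(42)=47
lo=0(5)+hi=3(31)=36
lo=0(5)+hi=2(25)=30
lo=0(5)+hi=1(13)=18

Yes: 5+13=18


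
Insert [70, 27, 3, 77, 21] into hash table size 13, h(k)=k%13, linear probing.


Insert 70: h=5 -> slot 5
Insert 27: h=1 -> slot 1
Insert 3: h=3 -> slot 3
Insert 77: h=12 -> slot 12
Insert 21: h=8 -> slot 8

Table: [None, 27, None, 3, None, 70, None, None, 21, None, None, None, 77]


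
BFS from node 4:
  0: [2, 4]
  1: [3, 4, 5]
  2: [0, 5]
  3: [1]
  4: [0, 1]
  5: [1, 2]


Visit 4, enqueue [0, 1]
Visit 0, enqueue [2]
Visit 1, enqueue [3, 5]
Visit 2, enqueue []
Visit 3, enqueue []
Visit 5, enqueue []

BFS order: [4, 0, 1, 2, 3, 5]


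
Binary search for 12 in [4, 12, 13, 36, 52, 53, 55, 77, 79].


Step 1: lo=0, hi=8, mid=4, val=52
Step 2: lo=0, hi=3, mid=1, val=12

Found at index 1


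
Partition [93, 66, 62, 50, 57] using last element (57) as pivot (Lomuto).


Pivot: 57
  50 <= 57: swap -> [50, 66, 62, 93, 57]
Place pivot at 1: [50, 57, 62, 93, 66]

Partitioned: [50, 57, 62, 93, 66]


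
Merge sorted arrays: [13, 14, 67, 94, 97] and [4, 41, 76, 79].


Take 4 from B
Take 13 from A
Take 14 from A
Take 41 from B
Take 67 from A
Take 76 from B
Take 79 from B

Merged: [4, 13, 14, 41, 67, 76, 79, 94, 97]


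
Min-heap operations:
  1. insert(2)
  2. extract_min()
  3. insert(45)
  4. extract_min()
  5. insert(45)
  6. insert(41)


insert(2) -> [2]
extract_min()->2, []
insert(45) -> [45]
extract_min()->45, []
insert(45) -> [45]
insert(41) -> [41, 45]

Final heap: [41, 45]


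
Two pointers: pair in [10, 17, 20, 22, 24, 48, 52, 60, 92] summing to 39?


lo=0(10)+hi=8(92)=102
lo=0(10)+hi=7(60)=70
lo=0(10)+hi=6(52)=62
lo=0(10)+hi=5(48)=58
lo=0(10)+hi=4(24)=34
lo=1(17)+hi=4(24)=41
lo=1(17)+hi=3(22)=39

Yes: 17+22=39


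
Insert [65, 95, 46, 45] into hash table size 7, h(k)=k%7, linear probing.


Insert 65: h=2 -> slot 2
Insert 95: h=4 -> slot 4
Insert 46: h=4, 1 probes -> slot 5
Insert 45: h=3 -> slot 3

Table: [None, None, 65, 45, 95, 46, None]


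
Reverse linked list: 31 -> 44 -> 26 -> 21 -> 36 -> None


Step 1: curr=31, set curr.next=prev(None) | reversed so far: 31
Step 2: curr=44, set curr.next=prev(31) | reversed so far: 44 -> 31
Step 3: curr=26, set curr.next=prev(44) | reversed so far: 26 -> 44 -> 31
Step 4: curr=21, set curr.next=prev(26) | reversed so far: 21 -> 26 -> 44 -> 31
Step 5: curr=36, set curr.next=prev(21) | reversed so far: 36 -> 21 -> 26 -> 44 -> 31

36 -> 21 -> 26 -> 44 -> 31 -> None


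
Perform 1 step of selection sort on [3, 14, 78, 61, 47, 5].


Initial: [3, 14, 78, 61, 47, 5]
Step 1: min=3 at 0
  Swap: [3, 14, 78, 61, 47, 5]

After 1 step: [3, 14, 78, 61, 47, 5]


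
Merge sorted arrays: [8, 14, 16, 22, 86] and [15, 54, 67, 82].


Take 8 from A
Take 14 from A
Take 15 from B
Take 16 from A
Take 22 from A
Take 54 from B
Take 67 from B
Take 82 from B

Merged: [8, 14, 15, 16, 22, 54, 67, 82, 86]


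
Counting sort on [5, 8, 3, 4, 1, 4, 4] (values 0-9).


Input: [5, 8, 3, 4, 1, 4, 4]
Counts: [0, 1, 0, 1, 3, 1, 0, 0, 1, 0]

Sorted: [1, 3, 4, 4, 4, 5, 8]


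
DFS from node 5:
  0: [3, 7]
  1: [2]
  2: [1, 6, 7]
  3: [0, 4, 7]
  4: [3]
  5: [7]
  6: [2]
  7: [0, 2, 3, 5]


Visit 5, push [7]
Visit 7, push [3, 2, 0]
Visit 0, push [3]
Visit 3, push [4]
Visit 4, push []
Visit 2, push [6, 1]
Visit 1, push []
Visit 6, push []

DFS order: [5, 7, 0, 3, 4, 2, 1, 6]


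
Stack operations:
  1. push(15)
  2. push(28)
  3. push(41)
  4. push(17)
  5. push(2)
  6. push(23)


push(15) -> [15]
push(28) -> [15, 28]
push(41) -> [15, 28, 41]
push(17) -> [15, 28, 41, 17]
push(2) -> [15, 28, 41, 17, 2]
push(23) -> [15, 28, 41, 17, 2, 23]

Final stack: [15, 28, 41, 17, 2, 23]


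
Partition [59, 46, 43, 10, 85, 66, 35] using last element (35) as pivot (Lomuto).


Pivot: 35
  10 <= 35: swap -> [10, 46, 43, 59, 85, 66, 35]
Place pivot at 1: [10, 35, 43, 59, 85, 66, 46]

Partitioned: [10, 35, 43, 59, 85, 66, 46]


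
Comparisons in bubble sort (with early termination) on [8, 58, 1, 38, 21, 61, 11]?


Algorithm: bubble sort (with early termination)
Input: [8, 58, 1, 38, 21, 61, 11]
Sorted: [1, 8, 11, 21, 38, 58, 61]

20


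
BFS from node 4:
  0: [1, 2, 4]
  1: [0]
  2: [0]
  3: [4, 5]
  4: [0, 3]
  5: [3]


Visit 4, enqueue [0, 3]
Visit 0, enqueue [1, 2]
Visit 3, enqueue [5]
Visit 1, enqueue []
Visit 2, enqueue []
Visit 5, enqueue []

BFS order: [4, 0, 3, 1, 2, 5]


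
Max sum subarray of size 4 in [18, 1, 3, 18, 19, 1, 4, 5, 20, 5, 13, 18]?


[0:4]: 40
[1:5]: 41
[2:6]: 41
[3:7]: 42
[4:8]: 29
[5:9]: 30
[6:10]: 34
[7:11]: 43
[8:12]: 56

Max: 56 at [8:12]


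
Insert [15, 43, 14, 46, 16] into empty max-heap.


Insert 15: [15]
Insert 43: [43, 15]
Insert 14: [43, 15, 14]
Insert 46: [46, 43, 14, 15]
Insert 16: [46, 43, 14, 15, 16]

Final heap: [46, 43, 14, 15, 16]


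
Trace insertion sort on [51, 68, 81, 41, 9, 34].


Initial: [51, 68, 81, 41, 9, 34]
Insert 68: [51, 68, 81, 41, 9, 34]
Insert 81: [51, 68, 81, 41, 9, 34]
Insert 41: [41, 51, 68, 81, 9, 34]
Insert 9: [9, 41, 51, 68, 81, 34]
Insert 34: [9, 34, 41, 51, 68, 81]

Sorted: [9, 34, 41, 51, 68, 81]


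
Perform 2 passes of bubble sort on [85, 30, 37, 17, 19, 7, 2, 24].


Initial: [85, 30, 37, 17, 19, 7, 2, 24]
Pass 1: [30, 37, 17, 19, 7, 2, 24, 85] (7 swaps)
Pass 2: [30, 17, 19, 7, 2, 24, 37, 85] (5 swaps)

After 2 passes: [30, 17, 19, 7, 2, 24, 37, 85]


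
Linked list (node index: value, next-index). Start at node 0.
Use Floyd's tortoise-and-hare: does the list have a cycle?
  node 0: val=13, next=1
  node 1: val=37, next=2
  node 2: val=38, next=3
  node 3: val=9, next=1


Floyd's tortoise (slow, +1) and hare (fast, +2):
  init: slow=0, fast=0
  step 1: slow=1, fast=2
  step 2: slow=2, fast=1
  step 3: slow=3, fast=3
  slow == fast at node 3: cycle detected

Cycle: yes


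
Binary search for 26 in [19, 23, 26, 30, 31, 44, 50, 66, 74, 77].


Step 1: lo=0, hi=9, mid=4, val=31
Step 2: lo=0, hi=3, mid=1, val=23
Step 3: lo=2, hi=3, mid=2, val=26

Found at index 2


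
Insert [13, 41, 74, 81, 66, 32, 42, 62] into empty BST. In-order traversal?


Insert 13: root
Insert 41: R from 13
Insert 74: R from 13 -> R from 41
Insert 81: R from 13 -> R from 41 -> R from 74
Insert 66: R from 13 -> R from 41 -> L from 74
Insert 32: R from 13 -> L from 41
Insert 42: R from 13 -> R from 41 -> L from 74 -> L from 66
Insert 62: R from 13 -> R from 41 -> L from 74 -> L from 66 -> R from 42

In-order: [13, 32, 41, 42, 62, 66, 74, 81]


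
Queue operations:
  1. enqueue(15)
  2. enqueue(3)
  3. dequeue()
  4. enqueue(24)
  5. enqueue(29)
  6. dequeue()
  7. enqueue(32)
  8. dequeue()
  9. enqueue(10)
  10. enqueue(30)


enqueue(15) -> [15]
enqueue(3) -> [15, 3]
dequeue()->15, [3]
enqueue(24) -> [3, 24]
enqueue(29) -> [3, 24, 29]
dequeue()->3, [24, 29]
enqueue(32) -> [24, 29, 32]
dequeue()->24, [29, 32]
enqueue(10) -> [29, 32, 10]
enqueue(30) -> [29, 32, 10, 30]

Final queue: [29, 32, 10, 30]


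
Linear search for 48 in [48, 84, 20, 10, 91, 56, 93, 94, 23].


i=0: 48==48 found!

Found at 0, 1 comps


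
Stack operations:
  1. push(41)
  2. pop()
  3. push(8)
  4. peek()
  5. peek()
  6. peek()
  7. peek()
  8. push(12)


push(41) -> [41]
pop()->41, []
push(8) -> [8]
peek()->8
peek()->8
peek()->8
peek()->8
push(12) -> [8, 12]

Final stack: [8, 12]


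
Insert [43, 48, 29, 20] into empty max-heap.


Insert 43: [43]
Insert 48: [48, 43]
Insert 29: [48, 43, 29]
Insert 20: [48, 43, 29, 20]

Final heap: [48, 43, 29, 20]


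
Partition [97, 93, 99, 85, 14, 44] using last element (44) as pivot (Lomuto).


Pivot: 44
  14 <= 44: swap -> [14, 93, 99, 85, 97, 44]
Place pivot at 1: [14, 44, 99, 85, 97, 93]

Partitioned: [14, 44, 99, 85, 97, 93]


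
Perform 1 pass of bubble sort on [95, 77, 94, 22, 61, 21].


Initial: [95, 77, 94, 22, 61, 21]
Pass 1: [77, 94, 22, 61, 21, 95] (5 swaps)

After 1 pass: [77, 94, 22, 61, 21, 95]


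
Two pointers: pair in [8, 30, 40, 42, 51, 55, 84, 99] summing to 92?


lo=0(8)+hi=7(99)=107
lo=0(8)+hi=6(84)=92

Yes: 8+84=92


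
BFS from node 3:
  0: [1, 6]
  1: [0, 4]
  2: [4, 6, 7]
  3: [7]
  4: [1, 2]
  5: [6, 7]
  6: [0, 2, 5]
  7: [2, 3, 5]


Visit 3, enqueue [7]
Visit 7, enqueue [2, 5]
Visit 2, enqueue [4, 6]
Visit 5, enqueue []
Visit 4, enqueue [1]
Visit 6, enqueue [0]
Visit 1, enqueue []
Visit 0, enqueue []

BFS order: [3, 7, 2, 5, 4, 6, 1, 0]


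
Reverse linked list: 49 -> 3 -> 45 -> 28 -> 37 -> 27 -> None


Step 1: curr=49, set curr.next=prev(None) | reversed so far: 49
Step 2: curr=3, set curr.next=prev(49) | reversed so far: 3 -> 49
Step 3: curr=45, set curr.next=prev(3) | reversed so far: 45 -> 3 -> 49
Step 4: curr=28, set curr.next=prev(45) | reversed so far: 28 -> 45 -> 3 -> 49
Step 5: curr=37, set curr.next=prev(28) | reversed so far: 37 -> 28 -> 45 -> 3 -> 49
Step 6: curr=27, set curr.next=prev(37) | reversed so far: 27 -> 37 -> 28 -> 45 -> 3 -> 49

27 -> 37 -> 28 -> 45 -> 3 -> 49 -> None


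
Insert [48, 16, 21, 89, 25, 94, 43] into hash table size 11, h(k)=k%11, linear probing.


Insert 48: h=4 -> slot 4
Insert 16: h=5 -> slot 5
Insert 21: h=10 -> slot 10
Insert 89: h=1 -> slot 1
Insert 25: h=3 -> slot 3
Insert 94: h=6 -> slot 6
Insert 43: h=10, 1 probes -> slot 0

Table: [43, 89, None, 25, 48, 16, 94, None, None, None, 21]


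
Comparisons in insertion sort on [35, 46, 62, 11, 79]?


Algorithm: insertion sort
Input: [35, 46, 62, 11, 79]
Sorted: [11, 35, 46, 62, 79]

6


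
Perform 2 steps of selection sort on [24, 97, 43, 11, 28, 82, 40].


Initial: [24, 97, 43, 11, 28, 82, 40]
Step 1: min=11 at 3
  Swap: [11, 97, 43, 24, 28, 82, 40]
Step 2: min=24 at 3
  Swap: [11, 24, 43, 97, 28, 82, 40]

After 2 steps: [11, 24, 43, 97, 28, 82, 40]


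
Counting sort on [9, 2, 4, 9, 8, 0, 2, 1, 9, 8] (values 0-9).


Input: [9, 2, 4, 9, 8, 0, 2, 1, 9, 8]
Counts: [1, 1, 2, 0, 1, 0, 0, 0, 2, 3]

Sorted: [0, 1, 2, 2, 4, 8, 8, 9, 9, 9]


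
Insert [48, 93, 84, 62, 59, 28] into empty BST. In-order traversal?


Insert 48: root
Insert 93: R from 48
Insert 84: R from 48 -> L from 93
Insert 62: R from 48 -> L from 93 -> L from 84
Insert 59: R from 48 -> L from 93 -> L from 84 -> L from 62
Insert 28: L from 48

In-order: [28, 48, 59, 62, 84, 93]


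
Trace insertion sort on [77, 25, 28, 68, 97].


Initial: [77, 25, 28, 68, 97]
Insert 25: [25, 77, 28, 68, 97]
Insert 28: [25, 28, 77, 68, 97]
Insert 68: [25, 28, 68, 77, 97]
Insert 97: [25, 28, 68, 77, 97]

Sorted: [25, 28, 68, 77, 97]


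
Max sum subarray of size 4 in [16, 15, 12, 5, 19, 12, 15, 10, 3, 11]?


[0:4]: 48
[1:5]: 51
[2:6]: 48
[3:7]: 51
[4:8]: 56
[5:9]: 40
[6:10]: 39

Max: 56 at [4:8]


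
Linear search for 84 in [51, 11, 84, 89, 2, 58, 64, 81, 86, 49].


i=0: 51!=84
i=1: 11!=84
i=2: 84==84 found!

Found at 2, 3 comps


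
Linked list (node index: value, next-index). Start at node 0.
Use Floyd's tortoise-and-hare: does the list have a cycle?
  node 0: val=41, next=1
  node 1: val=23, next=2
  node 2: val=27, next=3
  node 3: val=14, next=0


Floyd's tortoise (slow, +1) and hare (fast, +2):
  init: slow=0, fast=0
  step 1: slow=1, fast=2
  step 2: slow=2, fast=0
  step 3: slow=3, fast=2
  step 4: slow=0, fast=0
  slow == fast at node 0: cycle detected

Cycle: yes


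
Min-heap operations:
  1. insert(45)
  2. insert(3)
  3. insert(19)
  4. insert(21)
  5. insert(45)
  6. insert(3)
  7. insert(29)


insert(45) -> [45]
insert(3) -> [3, 45]
insert(19) -> [3, 45, 19]
insert(21) -> [3, 21, 19, 45]
insert(45) -> [3, 21, 19, 45, 45]
insert(3) -> [3, 21, 3, 45, 45, 19]
insert(29) -> [3, 21, 3, 45, 45, 19, 29]

Final heap: [3, 21, 3, 45, 45, 19, 29]


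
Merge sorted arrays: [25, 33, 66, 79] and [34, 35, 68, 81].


Take 25 from A
Take 33 from A
Take 34 from B
Take 35 from B
Take 66 from A
Take 68 from B
Take 79 from A

Merged: [25, 33, 34, 35, 66, 68, 79, 81]


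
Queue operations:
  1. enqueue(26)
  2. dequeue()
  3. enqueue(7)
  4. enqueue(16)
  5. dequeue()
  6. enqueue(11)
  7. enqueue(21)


enqueue(26) -> [26]
dequeue()->26, []
enqueue(7) -> [7]
enqueue(16) -> [7, 16]
dequeue()->7, [16]
enqueue(11) -> [16, 11]
enqueue(21) -> [16, 11, 21]

Final queue: [16, 11, 21]


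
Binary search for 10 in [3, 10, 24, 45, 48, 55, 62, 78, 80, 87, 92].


Step 1: lo=0, hi=10, mid=5, val=55
Step 2: lo=0, hi=4, mid=2, val=24
Step 3: lo=0, hi=1, mid=0, val=3
Step 4: lo=1, hi=1, mid=1, val=10

Found at index 1


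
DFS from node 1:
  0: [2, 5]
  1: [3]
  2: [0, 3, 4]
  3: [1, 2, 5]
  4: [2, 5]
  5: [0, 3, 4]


Visit 1, push [3]
Visit 3, push [5, 2]
Visit 2, push [4, 0]
Visit 0, push [5]
Visit 5, push [4]
Visit 4, push []

DFS order: [1, 3, 2, 0, 5, 4]


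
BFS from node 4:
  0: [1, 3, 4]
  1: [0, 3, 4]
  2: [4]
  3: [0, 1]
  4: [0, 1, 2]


Visit 4, enqueue [0, 1, 2]
Visit 0, enqueue [3]
Visit 1, enqueue []
Visit 2, enqueue []
Visit 3, enqueue []

BFS order: [4, 0, 1, 2, 3]


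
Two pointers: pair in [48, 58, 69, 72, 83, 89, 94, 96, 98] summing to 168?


lo=0(48)+hi=8(98)=146
lo=1(58)+hi=8(98)=156
lo=2(69)+hi=8(98)=167
lo=3(72)+hi=8(98)=170
lo=3(72)+hi=7(96)=168

Yes: 72+96=168


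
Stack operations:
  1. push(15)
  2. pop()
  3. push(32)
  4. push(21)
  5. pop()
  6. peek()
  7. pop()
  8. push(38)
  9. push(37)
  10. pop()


push(15) -> [15]
pop()->15, []
push(32) -> [32]
push(21) -> [32, 21]
pop()->21, [32]
peek()->32
pop()->32, []
push(38) -> [38]
push(37) -> [38, 37]
pop()->37, [38]

Final stack: [38]


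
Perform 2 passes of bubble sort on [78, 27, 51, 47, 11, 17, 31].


Initial: [78, 27, 51, 47, 11, 17, 31]
Pass 1: [27, 51, 47, 11, 17, 31, 78] (6 swaps)
Pass 2: [27, 47, 11, 17, 31, 51, 78] (4 swaps)

After 2 passes: [27, 47, 11, 17, 31, 51, 78]


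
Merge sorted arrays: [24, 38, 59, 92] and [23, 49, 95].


Take 23 from B
Take 24 from A
Take 38 from A
Take 49 from B
Take 59 from A
Take 92 from A

Merged: [23, 24, 38, 49, 59, 92, 95]


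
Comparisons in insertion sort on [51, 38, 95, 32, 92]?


Algorithm: insertion sort
Input: [51, 38, 95, 32, 92]
Sorted: [32, 38, 51, 92, 95]

7


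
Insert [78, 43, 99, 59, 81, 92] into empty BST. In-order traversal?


Insert 78: root
Insert 43: L from 78
Insert 99: R from 78
Insert 59: L from 78 -> R from 43
Insert 81: R from 78 -> L from 99
Insert 92: R from 78 -> L from 99 -> R from 81

In-order: [43, 59, 78, 81, 92, 99]


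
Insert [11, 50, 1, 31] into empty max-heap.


Insert 11: [11]
Insert 50: [50, 11]
Insert 1: [50, 11, 1]
Insert 31: [50, 31, 1, 11]

Final heap: [50, 31, 1, 11]


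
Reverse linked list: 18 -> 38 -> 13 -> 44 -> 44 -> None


Step 1: curr=18, set curr.next=prev(None) | reversed so far: 18
Step 2: curr=38, set curr.next=prev(18) | reversed so far: 38 -> 18
Step 3: curr=13, set curr.next=prev(38) | reversed so far: 13 -> 38 -> 18
Step 4: curr=44, set curr.next=prev(13) | reversed so far: 44 -> 13 -> 38 -> 18
Step 5: curr=44, set curr.next=prev(44) | reversed so far: 44 -> 44 -> 13 -> 38 -> 18

44 -> 44 -> 13 -> 38 -> 18 -> None


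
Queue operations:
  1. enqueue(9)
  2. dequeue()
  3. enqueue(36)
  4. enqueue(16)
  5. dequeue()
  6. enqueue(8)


enqueue(9) -> [9]
dequeue()->9, []
enqueue(36) -> [36]
enqueue(16) -> [36, 16]
dequeue()->36, [16]
enqueue(8) -> [16, 8]

Final queue: [16, 8]


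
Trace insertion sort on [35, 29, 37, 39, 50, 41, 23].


Initial: [35, 29, 37, 39, 50, 41, 23]
Insert 29: [29, 35, 37, 39, 50, 41, 23]
Insert 37: [29, 35, 37, 39, 50, 41, 23]
Insert 39: [29, 35, 37, 39, 50, 41, 23]
Insert 50: [29, 35, 37, 39, 50, 41, 23]
Insert 41: [29, 35, 37, 39, 41, 50, 23]
Insert 23: [23, 29, 35, 37, 39, 41, 50]

Sorted: [23, 29, 35, 37, 39, 41, 50]


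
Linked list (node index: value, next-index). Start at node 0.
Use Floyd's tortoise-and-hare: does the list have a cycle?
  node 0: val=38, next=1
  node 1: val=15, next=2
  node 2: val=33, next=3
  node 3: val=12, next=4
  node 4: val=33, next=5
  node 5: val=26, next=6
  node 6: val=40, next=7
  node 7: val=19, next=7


Floyd's tortoise (slow, +1) and hare (fast, +2):
  init: slow=0, fast=0
  step 1: slow=1, fast=2
  step 2: slow=2, fast=4
  step 3: slow=3, fast=6
  step 4: slow=4, fast=7
  step 5: slow=5, fast=7
  step 6: slow=6, fast=7
  step 7: slow=7, fast=7
  slow == fast at node 7: cycle detected

Cycle: yes


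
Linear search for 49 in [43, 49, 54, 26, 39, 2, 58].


i=0: 43!=49
i=1: 49==49 found!

Found at 1, 2 comps


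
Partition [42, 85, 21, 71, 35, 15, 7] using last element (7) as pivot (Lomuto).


Pivot: 7
Place pivot at 0: [7, 85, 21, 71, 35, 15, 42]

Partitioned: [7, 85, 21, 71, 35, 15, 42]


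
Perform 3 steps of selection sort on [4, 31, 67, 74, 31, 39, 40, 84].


Initial: [4, 31, 67, 74, 31, 39, 40, 84]
Step 1: min=4 at 0
  Swap: [4, 31, 67, 74, 31, 39, 40, 84]
Step 2: min=31 at 1
  Swap: [4, 31, 67, 74, 31, 39, 40, 84]
Step 3: min=31 at 4
  Swap: [4, 31, 31, 74, 67, 39, 40, 84]

After 3 steps: [4, 31, 31, 74, 67, 39, 40, 84]


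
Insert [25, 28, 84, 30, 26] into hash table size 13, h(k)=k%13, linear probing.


Insert 25: h=12 -> slot 12
Insert 28: h=2 -> slot 2
Insert 84: h=6 -> slot 6
Insert 30: h=4 -> slot 4
Insert 26: h=0 -> slot 0

Table: [26, None, 28, None, 30, None, 84, None, None, None, None, None, 25]


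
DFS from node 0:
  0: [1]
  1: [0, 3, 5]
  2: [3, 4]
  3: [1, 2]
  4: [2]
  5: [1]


Visit 0, push [1]
Visit 1, push [5, 3]
Visit 3, push [2]
Visit 2, push [4]
Visit 4, push []
Visit 5, push []

DFS order: [0, 1, 3, 2, 4, 5]


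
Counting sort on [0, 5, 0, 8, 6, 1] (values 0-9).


Input: [0, 5, 0, 8, 6, 1]
Counts: [2, 1, 0, 0, 0, 1, 1, 0, 1, 0]

Sorted: [0, 0, 1, 5, 6, 8]


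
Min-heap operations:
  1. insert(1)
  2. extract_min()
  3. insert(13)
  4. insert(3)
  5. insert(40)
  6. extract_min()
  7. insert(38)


insert(1) -> [1]
extract_min()->1, []
insert(13) -> [13]
insert(3) -> [3, 13]
insert(40) -> [3, 13, 40]
extract_min()->3, [13, 40]
insert(38) -> [13, 40, 38]

Final heap: [13, 40, 38]


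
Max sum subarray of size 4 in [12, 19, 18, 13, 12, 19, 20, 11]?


[0:4]: 62
[1:5]: 62
[2:6]: 62
[3:7]: 64
[4:8]: 62

Max: 64 at [3:7]


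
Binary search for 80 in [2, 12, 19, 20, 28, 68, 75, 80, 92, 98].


Step 1: lo=0, hi=9, mid=4, val=28
Step 2: lo=5, hi=9, mid=7, val=80

Found at index 7


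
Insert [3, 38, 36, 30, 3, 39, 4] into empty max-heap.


Insert 3: [3]
Insert 38: [38, 3]
Insert 36: [38, 3, 36]
Insert 30: [38, 30, 36, 3]
Insert 3: [38, 30, 36, 3, 3]
Insert 39: [39, 30, 38, 3, 3, 36]
Insert 4: [39, 30, 38, 3, 3, 36, 4]

Final heap: [39, 30, 38, 3, 3, 36, 4]


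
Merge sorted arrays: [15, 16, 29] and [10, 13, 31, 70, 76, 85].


Take 10 from B
Take 13 from B
Take 15 from A
Take 16 from A
Take 29 from A

Merged: [10, 13, 15, 16, 29, 31, 70, 76, 85]


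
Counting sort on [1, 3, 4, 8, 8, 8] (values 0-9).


Input: [1, 3, 4, 8, 8, 8]
Counts: [0, 1, 0, 1, 1, 0, 0, 0, 3, 0]

Sorted: [1, 3, 4, 8, 8, 8]


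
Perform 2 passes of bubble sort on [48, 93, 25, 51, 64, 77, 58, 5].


Initial: [48, 93, 25, 51, 64, 77, 58, 5]
Pass 1: [48, 25, 51, 64, 77, 58, 5, 93] (6 swaps)
Pass 2: [25, 48, 51, 64, 58, 5, 77, 93] (3 swaps)

After 2 passes: [25, 48, 51, 64, 58, 5, 77, 93]


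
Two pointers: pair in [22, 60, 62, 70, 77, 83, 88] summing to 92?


lo=0(22)+hi=6(88)=110
lo=0(22)+hi=5(83)=105
lo=0(22)+hi=4(77)=99
lo=0(22)+hi=3(70)=92

Yes: 22+70=92


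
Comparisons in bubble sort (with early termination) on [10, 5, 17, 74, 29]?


Algorithm: bubble sort (with early termination)
Input: [10, 5, 17, 74, 29]
Sorted: [5, 10, 17, 29, 74]

7


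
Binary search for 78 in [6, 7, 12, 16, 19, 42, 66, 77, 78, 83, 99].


Step 1: lo=0, hi=10, mid=5, val=42
Step 2: lo=6, hi=10, mid=8, val=78

Found at index 8


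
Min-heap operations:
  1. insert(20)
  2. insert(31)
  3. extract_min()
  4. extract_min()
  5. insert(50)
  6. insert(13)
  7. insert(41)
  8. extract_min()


insert(20) -> [20]
insert(31) -> [20, 31]
extract_min()->20, [31]
extract_min()->31, []
insert(50) -> [50]
insert(13) -> [13, 50]
insert(41) -> [13, 50, 41]
extract_min()->13, [41, 50]

Final heap: [41, 50]


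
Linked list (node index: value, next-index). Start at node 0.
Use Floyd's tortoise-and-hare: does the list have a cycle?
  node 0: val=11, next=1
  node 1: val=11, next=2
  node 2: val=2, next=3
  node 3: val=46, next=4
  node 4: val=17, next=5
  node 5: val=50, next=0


Floyd's tortoise (slow, +1) and hare (fast, +2):
  init: slow=0, fast=0
  step 1: slow=1, fast=2
  step 2: slow=2, fast=4
  step 3: slow=3, fast=0
  step 4: slow=4, fast=2
  step 5: slow=5, fast=4
  step 6: slow=0, fast=0
  slow == fast at node 0: cycle detected

Cycle: yes


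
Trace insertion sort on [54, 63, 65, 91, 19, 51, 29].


Initial: [54, 63, 65, 91, 19, 51, 29]
Insert 63: [54, 63, 65, 91, 19, 51, 29]
Insert 65: [54, 63, 65, 91, 19, 51, 29]
Insert 91: [54, 63, 65, 91, 19, 51, 29]
Insert 19: [19, 54, 63, 65, 91, 51, 29]
Insert 51: [19, 51, 54, 63, 65, 91, 29]
Insert 29: [19, 29, 51, 54, 63, 65, 91]

Sorted: [19, 29, 51, 54, 63, 65, 91]


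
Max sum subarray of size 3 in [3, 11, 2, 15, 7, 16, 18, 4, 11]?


[0:3]: 16
[1:4]: 28
[2:5]: 24
[3:6]: 38
[4:7]: 41
[5:8]: 38
[6:9]: 33

Max: 41 at [4:7]


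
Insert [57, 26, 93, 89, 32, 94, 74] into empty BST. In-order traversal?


Insert 57: root
Insert 26: L from 57
Insert 93: R from 57
Insert 89: R from 57 -> L from 93
Insert 32: L from 57 -> R from 26
Insert 94: R from 57 -> R from 93
Insert 74: R from 57 -> L from 93 -> L from 89

In-order: [26, 32, 57, 74, 89, 93, 94]


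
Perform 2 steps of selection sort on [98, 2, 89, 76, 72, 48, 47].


Initial: [98, 2, 89, 76, 72, 48, 47]
Step 1: min=2 at 1
  Swap: [2, 98, 89, 76, 72, 48, 47]
Step 2: min=47 at 6
  Swap: [2, 47, 89, 76, 72, 48, 98]

After 2 steps: [2, 47, 89, 76, 72, 48, 98]


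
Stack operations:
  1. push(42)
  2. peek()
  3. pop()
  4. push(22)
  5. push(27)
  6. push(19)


push(42) -> [42]
peek()->42
pop()->42, []
push(22) -> [22]
push(27) -> [22, 27]
push(19) -> [22, 27, 19]

Final stack: [22, 27, 19]


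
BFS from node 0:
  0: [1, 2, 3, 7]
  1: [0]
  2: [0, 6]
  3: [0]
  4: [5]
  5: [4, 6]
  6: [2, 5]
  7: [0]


Visit 0, enqueue [1, 2, 3, 7]
Visit 1, enqueue []
Visit 2, enqueue [6]
Visit 3, enqueue []
Visit 7, enqueue []
Visit 6, enqueue [5]
Visit 5, enqueue [4]
Visit 4, enqueue []

BFS order: [0, 1, 2, 3, 7, 6, 5, 4]


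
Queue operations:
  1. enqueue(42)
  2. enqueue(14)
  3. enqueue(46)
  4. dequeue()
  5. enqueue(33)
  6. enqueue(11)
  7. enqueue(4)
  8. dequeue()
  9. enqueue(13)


enqueue(42) -> [42]
enqueue(14) -> [42, 14]
enqueue(46) -> [42, 14, 46]
dequeue()->42, [14, 46]
enqueue(33) -> [14, 46, 33]
enqueue(11) -> [14, 46, 33, 11]
enqueue(4) -> [14, 46, 33, 11, 4]
dequeue()->14, [46, 33, 11, 4]
enqueue(13) -> [46, 33, 11, 4, 13]

Final queue: [46, 33, 11, 4, 13]


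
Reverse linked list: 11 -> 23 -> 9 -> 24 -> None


Step 1: curr=11, set curr.next=prev(None) | reversed so far: 11
Step 2: curr=23, set curr.next=prev(11) | reversed so far: 23 -> 11
Step 3: curr=9, set curr.next=prev(23) | reversed so far: 9 -> 23 -> 11
Step 4: curr=24, set curr.next=prev(9) | reversed so far: 24 -> 9 -> 23 -> 11

24 -> 9 -> 23 -> 11 -> None


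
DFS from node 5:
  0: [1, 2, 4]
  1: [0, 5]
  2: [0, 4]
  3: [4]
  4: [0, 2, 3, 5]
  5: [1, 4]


Visit 5, push [4, 1]
Visit 1, push [0]
Visit 0, push [4, 2]
Visit 2, push [4]
Visit 4, push [3]
Visit 3, push []

DFS order: [5, 1, 0, 2, 4, 3]


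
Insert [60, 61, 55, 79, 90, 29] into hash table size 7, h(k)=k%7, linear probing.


Insert 60: h=4 -> slot 4
Insert 61: h=5 -> slot 5
Insert 55: h=6 -> slot 6
Insert 79: h=2 -> slot 2
Insert 90: h=6, 1 probes -> slot 0
Insert 29: h=1 -> slot 1

Table: [90, 29, 79, None, 60, 61, 55]


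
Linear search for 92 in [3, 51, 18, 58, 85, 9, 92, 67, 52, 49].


i=0: 3!=92
i=1: 51!=92
i=2: 18!=92
i=3: 58!=92
i=4: 85!=92
i=5: 9!=92
i=6: 92==92 found!

Found at 6, 7 comps


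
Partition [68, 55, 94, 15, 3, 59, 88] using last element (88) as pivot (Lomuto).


Pivot: 88
  68 <= 88: advance i (no swap)
  55 <= 88: advance i (no swap)
  15 <= 88: swap -> [68, 55, 15, 94, 3, 59, 88]
  3 <= 88: swap -> [68, 55, 15, 3, 94, 59, 88]
  59 <= 88: swap -> [68, 55, 15, 3, 59, 94, 88]
Place pivot at 5: [68, 55, 15, 3, 59, 88, 94]

Partitioned: [68, 55, 15, 3, 59, 88, 94]


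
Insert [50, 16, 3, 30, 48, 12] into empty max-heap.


Insert 50: [50]
Insert 16: [50, 16]
Insert 3: [50, 16, 3]
Insert 30: [50, 30, 3, 16]
Insert 48: [50, 48, 3, 16, 30]
Insert 12: [50, 48, 12, 16, 30, 3]

Final heap: [50, 48, 12, 16, 30, 3]


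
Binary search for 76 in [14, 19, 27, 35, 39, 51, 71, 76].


Step 1: lo=0, hi=7, mid=3, val=35
Step 2: lo=4, hi=7, mid=5, val=51
Step 3: lo=6, hi=7, mid=6, val=71
Step 4: lo=7, hi=7, mid=7, val=76

Found at index 7


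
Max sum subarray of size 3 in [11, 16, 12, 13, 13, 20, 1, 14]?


[0:3]: 39
[1:4]: 41
[2:5]: 38
[3:6]: 46
[4:7]: 34
[5:8]: 35

Max: 46 at [3:6]


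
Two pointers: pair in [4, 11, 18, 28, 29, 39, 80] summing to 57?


lo=0(4)+hi=6(80)=84
lo=0(4)+hi=5(39)=43
lo=1(11)+hi=5(39)=50
lo=2(18)+hi=5(39)=57

Yes: 18+39=57


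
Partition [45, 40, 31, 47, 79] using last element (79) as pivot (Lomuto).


Pivot: 79
  45 <= 79: advance i (no swap)
  40 <= 79: advance i (no swap)
  31 <= 79: advance i (no swap)
  47 <= 79: advance i (no swap)
Place pivot at 4: [45, 40, 31, 47, 79]

Partitioned: [45, 40, 31, 47, 79]


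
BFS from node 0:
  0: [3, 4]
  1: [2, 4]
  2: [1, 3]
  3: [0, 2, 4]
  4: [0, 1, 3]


Visit 0, enqueue [3, 4]
Visit 3, enqueue [2]
Visit 4, enqueue [1]
Visit 2, enqueue []
Visit 1, enqueue []

BFS order: [0, 3, 4, 2, 1]


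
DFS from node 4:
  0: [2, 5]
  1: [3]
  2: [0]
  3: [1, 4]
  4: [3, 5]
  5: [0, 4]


Visit 4, push [5, 3]
Visit 3, push [1]
Visit 1, push []
Visit 5, push [0]
Visit 0, push [2]
Visit 2, push []

DFS order: [4, 3, 1, 5, 0, 2]
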